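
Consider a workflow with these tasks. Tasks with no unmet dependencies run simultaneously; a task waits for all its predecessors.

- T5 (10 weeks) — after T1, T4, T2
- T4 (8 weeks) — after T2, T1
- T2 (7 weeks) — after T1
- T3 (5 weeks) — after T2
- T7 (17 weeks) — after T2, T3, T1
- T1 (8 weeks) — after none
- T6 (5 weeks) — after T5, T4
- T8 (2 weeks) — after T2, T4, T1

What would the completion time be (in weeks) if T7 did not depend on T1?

Before: longest chain T1→T2→T4→T5→T6 = 8+7+8+10+5 = 38, finish 38.
Dropping T1→T7 doesn't change T7's earliest start (20); another predecessor still binds.
New critical path: T1→T2→T4→T5→T6 = 8+7+8+10+5 = 38 ⇒ 38 weeks.

38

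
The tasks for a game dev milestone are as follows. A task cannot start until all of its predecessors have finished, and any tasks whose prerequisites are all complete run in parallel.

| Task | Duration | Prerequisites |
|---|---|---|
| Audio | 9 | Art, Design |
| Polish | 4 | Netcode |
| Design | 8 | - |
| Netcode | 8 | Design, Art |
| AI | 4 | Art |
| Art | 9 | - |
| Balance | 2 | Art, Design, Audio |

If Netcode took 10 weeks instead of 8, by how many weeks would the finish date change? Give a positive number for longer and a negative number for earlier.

2

Baseline: Art→Netcode→Polish = 9+8+4 = 21 → 21 weeks.
Netcode lies on that path, so at 10 weeks the path becomes 23 weeks.
No other chain overtakes it, so the finish is 23 weeks.
Change in finish: 23 − 21 = +2 weeks.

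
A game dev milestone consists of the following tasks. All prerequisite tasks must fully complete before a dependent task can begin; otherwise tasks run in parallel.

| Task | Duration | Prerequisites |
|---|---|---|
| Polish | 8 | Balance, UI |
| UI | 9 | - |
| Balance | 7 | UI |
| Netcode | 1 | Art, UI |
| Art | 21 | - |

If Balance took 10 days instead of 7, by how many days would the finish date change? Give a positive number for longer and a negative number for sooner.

As given, the longest chain is UI→Balance→Polish = 9+7+8 = 24, so the finish is 24 days.
Balance is on the critical path; changing it to 10 makes that path 27 days.
The critical path is still UI→Balance→Polish; finish is now 27 days.
Change in finish: 27 − 24 = +3 days.

3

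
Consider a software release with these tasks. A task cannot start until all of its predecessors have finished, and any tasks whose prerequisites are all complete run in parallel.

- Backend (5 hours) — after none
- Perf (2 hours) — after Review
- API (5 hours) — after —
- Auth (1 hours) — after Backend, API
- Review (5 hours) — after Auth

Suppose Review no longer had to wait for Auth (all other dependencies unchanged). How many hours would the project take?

Before: longest chain Backend→Auth→Review→Perf = 5+1+5+2 = 13, finish 13.
Without Auth→Review, Review's earliest start moves from 6 to 0.
New critical path: Review→Perf = 5+2 = 7 ⇒ 7 hours.

7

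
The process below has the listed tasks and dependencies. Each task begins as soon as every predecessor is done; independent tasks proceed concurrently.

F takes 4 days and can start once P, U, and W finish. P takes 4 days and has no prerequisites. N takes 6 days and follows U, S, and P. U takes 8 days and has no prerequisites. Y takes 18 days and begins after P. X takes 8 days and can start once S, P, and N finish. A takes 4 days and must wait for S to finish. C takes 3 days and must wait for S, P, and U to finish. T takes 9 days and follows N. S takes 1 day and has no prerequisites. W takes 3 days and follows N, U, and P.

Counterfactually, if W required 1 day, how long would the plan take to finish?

Actual critical path: U→N→T = 8+6+9 = 23 ⇒ 23 days.
The longest path through W is only 21 days, so W has float 2.
That remains the longest chain; total 23 days.

23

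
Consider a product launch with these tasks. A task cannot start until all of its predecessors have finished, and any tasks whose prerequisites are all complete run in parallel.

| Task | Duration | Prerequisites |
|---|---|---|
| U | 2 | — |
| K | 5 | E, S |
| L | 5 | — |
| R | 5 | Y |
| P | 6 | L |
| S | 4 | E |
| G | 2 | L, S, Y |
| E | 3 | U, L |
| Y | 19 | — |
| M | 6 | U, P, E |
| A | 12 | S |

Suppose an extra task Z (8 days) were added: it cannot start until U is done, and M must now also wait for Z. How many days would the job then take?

24

Originally the job takes 24 days.
With Z inserted, M now waits for max(U, P, E, Z).
New critical path: Y→R = 19+5 = 24 ⇒ 24 days.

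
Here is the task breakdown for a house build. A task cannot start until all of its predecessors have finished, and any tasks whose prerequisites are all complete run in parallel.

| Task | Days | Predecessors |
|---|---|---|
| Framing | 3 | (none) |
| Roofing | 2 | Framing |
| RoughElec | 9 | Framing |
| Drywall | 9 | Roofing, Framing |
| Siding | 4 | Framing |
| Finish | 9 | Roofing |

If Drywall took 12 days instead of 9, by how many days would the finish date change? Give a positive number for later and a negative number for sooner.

Actual critical path: Framing→Roofing→Drywall = 3+2+9 = 14 ⇒ 14 days.
Drywall lies on that path, so at 12 days the path becomes 17 days.
That remains the longest chain; total 17 days.
Change in finish: 17 − 14 = +3 days.

3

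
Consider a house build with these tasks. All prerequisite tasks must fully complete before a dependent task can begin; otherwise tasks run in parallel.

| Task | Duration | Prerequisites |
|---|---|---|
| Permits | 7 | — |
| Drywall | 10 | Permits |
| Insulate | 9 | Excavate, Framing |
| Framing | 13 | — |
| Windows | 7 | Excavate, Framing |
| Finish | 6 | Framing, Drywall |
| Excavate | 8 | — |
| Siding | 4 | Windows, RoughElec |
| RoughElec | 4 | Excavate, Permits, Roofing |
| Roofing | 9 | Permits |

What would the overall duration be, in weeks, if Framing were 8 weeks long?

Actual critical path: Framing→Windows→Siding = 13+7+4 = 24 ⇒ 24 weeks.
Framing is on the critical path; changing it to 8 makes that path 19 weeks.
The binding chain switches to Permits→Roofing→RoughElec→Siding = 7+9+4+4 = 24; finish 24 weeks.

24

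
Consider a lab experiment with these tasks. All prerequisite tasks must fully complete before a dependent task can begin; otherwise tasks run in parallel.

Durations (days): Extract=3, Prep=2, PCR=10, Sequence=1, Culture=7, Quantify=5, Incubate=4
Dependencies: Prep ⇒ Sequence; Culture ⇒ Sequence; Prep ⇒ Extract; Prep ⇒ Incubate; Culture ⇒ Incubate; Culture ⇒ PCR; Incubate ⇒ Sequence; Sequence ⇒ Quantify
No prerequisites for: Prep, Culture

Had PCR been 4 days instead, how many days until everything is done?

As given, the longest chain is Culture→PCR = 7+10 = 17, so the finish is 17 days.
PCR is on the critical path; changing it to 4 makes that path 11 days.
The binding chain switches to Culture→Incubate→Sequence→Quantify = 7+4+1+5 = 17; finish 17 days.

17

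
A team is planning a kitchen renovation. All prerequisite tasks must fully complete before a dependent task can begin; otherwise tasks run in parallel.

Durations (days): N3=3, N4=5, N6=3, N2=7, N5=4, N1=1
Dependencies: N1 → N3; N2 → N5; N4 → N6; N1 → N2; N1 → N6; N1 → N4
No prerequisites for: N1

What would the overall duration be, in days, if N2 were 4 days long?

9

As given, the longest chain is N1→N2→N5 = 1+7+4 = 12, so the finish is 12 days.
Since N2 is critical, the -3 change carries straight to that chain (now 9 days).
That remains the longest chain; total 9 days.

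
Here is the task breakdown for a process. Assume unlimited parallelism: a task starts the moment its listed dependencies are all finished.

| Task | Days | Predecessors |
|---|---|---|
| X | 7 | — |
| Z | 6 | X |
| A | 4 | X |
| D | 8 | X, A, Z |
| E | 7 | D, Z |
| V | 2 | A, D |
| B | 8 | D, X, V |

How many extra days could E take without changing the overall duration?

Critical path: X→Z→D→V→B = 7+6+8+2+8 = 31, so the finish is 31 days.
E finishes as early as 28 and must finish by 31.
So E can slip 31 − 28 = 3 days.

3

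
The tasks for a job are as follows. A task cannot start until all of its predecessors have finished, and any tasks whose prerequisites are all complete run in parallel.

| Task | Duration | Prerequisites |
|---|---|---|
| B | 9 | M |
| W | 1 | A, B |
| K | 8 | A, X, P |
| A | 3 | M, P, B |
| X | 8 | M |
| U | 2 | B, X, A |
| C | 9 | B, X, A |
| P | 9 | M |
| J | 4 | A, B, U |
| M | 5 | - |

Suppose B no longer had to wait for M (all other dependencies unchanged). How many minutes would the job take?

Original critical path: M→B→A→C = 5+9+3+9 = 26 ⇒ 26 minutes.
Without M→B, B's earliest start moves from 5 to 0.
The longest chain is now M→P→A→C = 5+9+3+9 = 26, so the job takes 26 minutes.

26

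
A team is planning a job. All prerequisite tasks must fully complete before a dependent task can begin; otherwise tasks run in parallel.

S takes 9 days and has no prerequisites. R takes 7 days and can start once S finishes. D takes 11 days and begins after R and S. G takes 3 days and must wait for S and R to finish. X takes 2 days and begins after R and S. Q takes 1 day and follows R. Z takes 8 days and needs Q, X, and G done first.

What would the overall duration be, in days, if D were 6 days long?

The binding path is S→R→D = 9+7+11 = 27; finish at 27 days.
D lies on that path, so at 6 days the path becomes 22 days.
The binding chain switches to S→R→G→Z = 9+7+3+8 = 27; finish 27 days.

27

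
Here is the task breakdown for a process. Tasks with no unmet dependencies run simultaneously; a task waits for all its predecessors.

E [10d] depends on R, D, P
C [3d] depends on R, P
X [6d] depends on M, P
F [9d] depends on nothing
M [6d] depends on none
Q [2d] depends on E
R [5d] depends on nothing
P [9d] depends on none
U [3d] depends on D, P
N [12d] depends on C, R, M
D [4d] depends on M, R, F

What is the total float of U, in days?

Critical path: F→D→E→Q = 9+4+10+2 = 25, so the finish is 25 days.
Longest path through U: 16 days (earliest finish 16, latest finish 25).
Slack of U = 22 − 13 = 9 days.

9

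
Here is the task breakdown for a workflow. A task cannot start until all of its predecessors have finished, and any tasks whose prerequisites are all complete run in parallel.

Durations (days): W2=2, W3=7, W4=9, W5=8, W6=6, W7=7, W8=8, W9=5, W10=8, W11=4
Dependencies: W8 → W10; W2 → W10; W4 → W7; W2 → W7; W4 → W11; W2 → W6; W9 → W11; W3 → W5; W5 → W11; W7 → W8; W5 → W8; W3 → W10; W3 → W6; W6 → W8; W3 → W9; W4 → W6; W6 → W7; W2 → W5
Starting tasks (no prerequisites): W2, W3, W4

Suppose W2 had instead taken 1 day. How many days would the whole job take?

38

Critical path before the change: W4→W6→W7→W8→W10 = 9+6+7+8+8 = 38 giving 38 days.
W2 has 7 days of float (longest path through it is 31).
The critical path is still W4→W6→W7→W8→W10; finish is now 38 days.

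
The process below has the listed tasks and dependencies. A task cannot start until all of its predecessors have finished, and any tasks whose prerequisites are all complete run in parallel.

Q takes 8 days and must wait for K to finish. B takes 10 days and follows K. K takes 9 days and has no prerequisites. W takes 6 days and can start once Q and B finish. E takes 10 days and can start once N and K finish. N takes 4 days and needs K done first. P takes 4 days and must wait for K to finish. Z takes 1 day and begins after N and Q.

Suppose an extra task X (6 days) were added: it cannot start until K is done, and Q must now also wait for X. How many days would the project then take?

Originally the project takes 25 days.
With X inserted, Q now waits for max(K, X).
New critical path: K→X→Q→W = 9+6+8+6 = 29 ⇒ 29 days.

29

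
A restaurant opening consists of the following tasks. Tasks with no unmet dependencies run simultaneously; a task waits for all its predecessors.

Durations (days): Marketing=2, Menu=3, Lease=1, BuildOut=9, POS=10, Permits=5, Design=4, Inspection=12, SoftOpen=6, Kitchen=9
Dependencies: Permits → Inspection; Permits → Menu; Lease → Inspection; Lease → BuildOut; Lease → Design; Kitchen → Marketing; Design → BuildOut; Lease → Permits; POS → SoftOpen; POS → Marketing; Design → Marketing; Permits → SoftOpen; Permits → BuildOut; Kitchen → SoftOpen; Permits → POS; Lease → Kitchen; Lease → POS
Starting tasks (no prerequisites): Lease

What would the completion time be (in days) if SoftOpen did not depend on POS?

Before: longest chain Lease→Permits→POS→SoftOpen = 1+5+10+6 = 22, finish 22.
Without POS→SoftOpen, SoftOpen's earliest start moves from 16 to 10.
After: Lease→Permits→POS→Marketing = 1+5+10+2 = 18 → 18 days.

18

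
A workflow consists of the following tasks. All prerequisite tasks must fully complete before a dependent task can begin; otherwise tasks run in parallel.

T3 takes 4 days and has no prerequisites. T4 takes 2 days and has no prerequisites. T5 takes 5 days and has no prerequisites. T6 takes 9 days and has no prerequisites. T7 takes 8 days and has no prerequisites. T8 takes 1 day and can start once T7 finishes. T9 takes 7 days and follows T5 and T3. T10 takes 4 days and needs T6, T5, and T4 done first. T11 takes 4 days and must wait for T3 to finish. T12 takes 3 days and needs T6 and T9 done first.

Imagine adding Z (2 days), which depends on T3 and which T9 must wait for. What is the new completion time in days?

Originally the job takes 15 days.
With Z inserted, T9 now waits for max(T5, T3, Z).
New critical path: T3→Z→T9→T12 = 4+2+7+3 = 16 ⇒ 16 days.

16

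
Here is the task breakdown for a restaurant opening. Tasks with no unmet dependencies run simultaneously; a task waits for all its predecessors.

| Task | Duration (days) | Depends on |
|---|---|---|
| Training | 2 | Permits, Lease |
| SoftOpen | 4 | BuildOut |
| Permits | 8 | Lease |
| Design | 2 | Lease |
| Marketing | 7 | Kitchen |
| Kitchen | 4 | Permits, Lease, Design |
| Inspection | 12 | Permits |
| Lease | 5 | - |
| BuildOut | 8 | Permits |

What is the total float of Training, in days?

Lease→Permits→BuildOut→SoftOpen = 5+8+8+4 = 25 sets the makespan at 25 days.
The longest chain containing Training totals 15 days.
Slack of Training = 23 − 13 = 10 days.

10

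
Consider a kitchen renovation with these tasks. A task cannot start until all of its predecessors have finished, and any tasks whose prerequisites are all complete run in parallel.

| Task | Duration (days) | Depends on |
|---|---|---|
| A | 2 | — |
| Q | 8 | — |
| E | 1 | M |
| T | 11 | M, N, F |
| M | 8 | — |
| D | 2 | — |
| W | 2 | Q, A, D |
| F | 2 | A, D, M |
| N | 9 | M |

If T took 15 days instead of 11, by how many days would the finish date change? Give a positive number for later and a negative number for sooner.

The binding path is M→N→T = 8+9+11 = 28; finish at 28 days.
T lies on that path, so at 15 days the path becomes 32 days.
No other chain overtakes it, so the finish is 32 days.
Change in finish: 32 − 28 = +4 days.

4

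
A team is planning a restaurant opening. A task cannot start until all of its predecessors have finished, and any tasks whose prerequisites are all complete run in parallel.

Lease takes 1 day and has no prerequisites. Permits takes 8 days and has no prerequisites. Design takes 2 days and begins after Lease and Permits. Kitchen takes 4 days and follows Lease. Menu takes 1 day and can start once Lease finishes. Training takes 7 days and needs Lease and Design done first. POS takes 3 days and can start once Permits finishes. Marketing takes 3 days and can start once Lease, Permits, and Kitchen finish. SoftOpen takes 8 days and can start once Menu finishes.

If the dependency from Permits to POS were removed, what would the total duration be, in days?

Before: longest chain Permits→Design→Training = 8+2+7 = 17, finish 17.
Without Permits→POS, POS's earliest start moves from 8 to 0.
The longest chain is now Permits→Design→Training = 8+2+7 = 17, so the schedule takes 17 days.

17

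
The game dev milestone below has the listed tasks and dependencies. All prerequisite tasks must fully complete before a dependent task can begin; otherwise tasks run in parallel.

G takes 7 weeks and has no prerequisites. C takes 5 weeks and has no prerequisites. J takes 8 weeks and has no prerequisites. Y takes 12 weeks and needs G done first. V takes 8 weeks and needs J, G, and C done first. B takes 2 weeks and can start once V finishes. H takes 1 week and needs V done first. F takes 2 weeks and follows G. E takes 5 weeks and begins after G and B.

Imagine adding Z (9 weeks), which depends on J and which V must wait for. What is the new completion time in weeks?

Originally the plan takes 23 weeks.
With Z inserted, V now waits for max(J, G, C, Z).
New critical path: J→Z→V→B→E = 8+9+8+2+5 = 32 ⇒ 32 weeks.

32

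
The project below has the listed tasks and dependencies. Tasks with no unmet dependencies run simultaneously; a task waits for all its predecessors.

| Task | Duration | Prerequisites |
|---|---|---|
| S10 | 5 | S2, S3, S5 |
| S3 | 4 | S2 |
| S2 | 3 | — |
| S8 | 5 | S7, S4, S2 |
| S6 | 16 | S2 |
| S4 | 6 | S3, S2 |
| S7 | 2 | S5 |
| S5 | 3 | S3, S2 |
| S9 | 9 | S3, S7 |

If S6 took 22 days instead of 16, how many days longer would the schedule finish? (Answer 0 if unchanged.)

The binding path is S2→S3→S5→S7→S9 = 3+4+3+2+9 = 21; finish at 21 days.
S6 is off the critical path — its longest chain is 19 days, giving 2 of slack.
New critical path: S2→S6 = 3+22 = 25 ⇒ 25 days.
Change in finish: 25 − 21 = +4 days.

4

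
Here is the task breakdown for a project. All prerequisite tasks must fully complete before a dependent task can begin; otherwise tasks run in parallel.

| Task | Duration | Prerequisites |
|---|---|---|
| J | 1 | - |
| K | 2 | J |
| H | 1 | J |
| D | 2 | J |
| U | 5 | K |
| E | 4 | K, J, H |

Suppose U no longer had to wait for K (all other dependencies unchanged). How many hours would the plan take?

7

With the dependency in place, J→K→U = 1+2+5 = 8 sets the finish at 8 hours.
Without K→U, U's earliest start moves from 3 to 0.
The longest chain is now J→K→E = 1+2+4 = 7, so the plan takes 7 hours.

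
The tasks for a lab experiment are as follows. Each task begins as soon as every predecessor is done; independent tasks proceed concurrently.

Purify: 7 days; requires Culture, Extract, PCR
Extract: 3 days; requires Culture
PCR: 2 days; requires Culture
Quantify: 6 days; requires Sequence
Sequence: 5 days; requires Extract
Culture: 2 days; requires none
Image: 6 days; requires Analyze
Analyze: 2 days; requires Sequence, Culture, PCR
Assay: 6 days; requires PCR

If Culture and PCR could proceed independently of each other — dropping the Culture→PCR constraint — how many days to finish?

With the dependency in place, Culture→Extract→Sequence→Analyze→Image = 2+3+5+2+6 = 18 sets the finish at 18 days.
Without Culture→PCR, PCR's earliest start moves from 2 to 0.
After: Culture→Extract→Sequence→Analyze→Image = 2+3+5+2+6 = 18 → 18 days.

18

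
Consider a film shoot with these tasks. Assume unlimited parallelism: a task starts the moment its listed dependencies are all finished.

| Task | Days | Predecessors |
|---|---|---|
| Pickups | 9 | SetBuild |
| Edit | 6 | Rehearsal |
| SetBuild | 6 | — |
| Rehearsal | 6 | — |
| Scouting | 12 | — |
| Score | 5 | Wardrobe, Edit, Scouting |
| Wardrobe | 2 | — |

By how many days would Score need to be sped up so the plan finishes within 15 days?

Current finish: 17 days; target: 15.
Score is on every critical path, so each day cut from Score cuts the finish by one (this holds down to a finish of 15).
Need 17 − 15 = 2 days off Score → Score becomes 3 days, finish becomes 15.

2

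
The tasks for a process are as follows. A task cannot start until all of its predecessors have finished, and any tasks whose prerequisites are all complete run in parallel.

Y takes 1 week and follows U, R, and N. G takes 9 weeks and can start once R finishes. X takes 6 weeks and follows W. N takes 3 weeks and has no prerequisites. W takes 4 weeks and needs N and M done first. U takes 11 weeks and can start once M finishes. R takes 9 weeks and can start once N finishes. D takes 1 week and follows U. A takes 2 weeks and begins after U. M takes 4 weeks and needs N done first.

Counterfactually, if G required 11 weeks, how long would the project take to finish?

As given, the longest chain is N→R→G = 3+9+9 = 21, so the finish is 21 weeks.
G is on the critical path; changing it to 11 makes that path 23 weeks.
That remains the longest chain; total 23 weeks.

23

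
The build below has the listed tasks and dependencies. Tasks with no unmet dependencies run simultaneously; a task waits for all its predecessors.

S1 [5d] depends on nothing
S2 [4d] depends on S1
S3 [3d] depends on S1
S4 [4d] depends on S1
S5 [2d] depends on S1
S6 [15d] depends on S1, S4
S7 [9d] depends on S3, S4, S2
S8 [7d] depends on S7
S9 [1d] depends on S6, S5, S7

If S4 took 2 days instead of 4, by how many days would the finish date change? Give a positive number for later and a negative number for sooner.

Critical path before the change: S1→S4→S6→S9 = 5+4+15+1 = 25 giving 25 days.
S4 lies on that path, so at 2 days the path becomes 23 days.
New critical path: S1→S2→S7→S8 = 5+4+9+7 = 25 ⇒ 25 days.
Change in finish: 25 − 25 = +0 days.

0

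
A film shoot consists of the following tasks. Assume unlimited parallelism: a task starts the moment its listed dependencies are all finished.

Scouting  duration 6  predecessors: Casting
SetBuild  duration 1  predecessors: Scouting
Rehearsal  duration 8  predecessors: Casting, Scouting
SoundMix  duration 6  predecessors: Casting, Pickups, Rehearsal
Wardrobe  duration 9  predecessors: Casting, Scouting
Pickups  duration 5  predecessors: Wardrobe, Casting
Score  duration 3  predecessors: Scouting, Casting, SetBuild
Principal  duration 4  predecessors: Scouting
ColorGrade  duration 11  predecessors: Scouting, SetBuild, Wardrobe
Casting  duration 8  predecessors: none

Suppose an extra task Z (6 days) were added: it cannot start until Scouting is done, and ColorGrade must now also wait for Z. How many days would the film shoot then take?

Originally the film shoot takes 34 days.
With Z inserted, ColorGrade now waits for max(Scouting, SetBuild, Wardrobe, Z).
New critical path: Casting→Scouting→Wardrobe→Pickups→SoundMix = 8+6+9+5+6 = 34 ⇒ 34 days.

34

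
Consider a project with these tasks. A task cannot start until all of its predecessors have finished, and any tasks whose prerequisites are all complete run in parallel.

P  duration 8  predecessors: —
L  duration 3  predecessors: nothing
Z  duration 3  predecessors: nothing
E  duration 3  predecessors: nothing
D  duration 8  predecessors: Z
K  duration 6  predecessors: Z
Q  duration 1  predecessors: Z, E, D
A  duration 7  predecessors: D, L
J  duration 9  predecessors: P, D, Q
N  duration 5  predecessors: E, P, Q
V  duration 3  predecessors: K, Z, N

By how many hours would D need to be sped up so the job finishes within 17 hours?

Current finish: 21 hours; target: 17.
D is on every critical path, so each hour cut from D cuts the finish by one (this holds down to a finish of 17).
Need 21 − 17 = 4 hours off D → D becomes 4 hours, finish becomes 17.

4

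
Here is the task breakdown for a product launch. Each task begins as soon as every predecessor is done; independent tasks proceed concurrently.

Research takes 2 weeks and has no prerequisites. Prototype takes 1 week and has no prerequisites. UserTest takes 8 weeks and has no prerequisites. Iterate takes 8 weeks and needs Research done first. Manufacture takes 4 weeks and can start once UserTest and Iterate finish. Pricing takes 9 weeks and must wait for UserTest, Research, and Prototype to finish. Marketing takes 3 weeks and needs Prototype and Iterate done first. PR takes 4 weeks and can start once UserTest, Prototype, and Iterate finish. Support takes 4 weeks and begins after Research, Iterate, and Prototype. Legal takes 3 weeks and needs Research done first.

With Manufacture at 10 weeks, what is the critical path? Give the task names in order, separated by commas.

Baseline: UserTest→Pricing = 8+9 = 17 → 17 weeks.
Manufacture has 3 weeks of float (longest path through it is 14).
New critical path: Research→Iterate→Manufacture = 2+8+10 = 20 ⇒ 20 weeks.

Research, Iterate, Manufacture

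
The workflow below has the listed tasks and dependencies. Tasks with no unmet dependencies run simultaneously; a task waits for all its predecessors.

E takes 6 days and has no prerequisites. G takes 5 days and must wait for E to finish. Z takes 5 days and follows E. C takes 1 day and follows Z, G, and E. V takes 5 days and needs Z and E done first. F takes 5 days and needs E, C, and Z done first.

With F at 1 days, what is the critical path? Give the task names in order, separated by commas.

Actual critical path: E→G→C→F = 6+5+1+5 = 17 ⇒ 17 days.
F is on the critical path; changing it to 1 makes that path 13 days.
Now E→Z→V = 6+5+5 = 16 is longest, so the finish becomes 16 days.

E, Z, V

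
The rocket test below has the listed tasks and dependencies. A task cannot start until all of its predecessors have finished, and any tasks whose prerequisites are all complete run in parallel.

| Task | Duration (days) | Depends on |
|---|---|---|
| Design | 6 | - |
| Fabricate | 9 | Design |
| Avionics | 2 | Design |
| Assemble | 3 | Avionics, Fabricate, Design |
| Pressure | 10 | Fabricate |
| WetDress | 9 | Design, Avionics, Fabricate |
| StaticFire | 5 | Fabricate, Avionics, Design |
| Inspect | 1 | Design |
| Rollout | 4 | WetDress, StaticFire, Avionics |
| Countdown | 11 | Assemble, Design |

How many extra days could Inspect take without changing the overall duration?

Critical path: Design→Fabricate→Assemble→Countdown = 6+9+3+11 = 29, so the finish is 29 days.
The longest chain containing Inspect totals 7 days.
Float = 29 − 7 = 22.

22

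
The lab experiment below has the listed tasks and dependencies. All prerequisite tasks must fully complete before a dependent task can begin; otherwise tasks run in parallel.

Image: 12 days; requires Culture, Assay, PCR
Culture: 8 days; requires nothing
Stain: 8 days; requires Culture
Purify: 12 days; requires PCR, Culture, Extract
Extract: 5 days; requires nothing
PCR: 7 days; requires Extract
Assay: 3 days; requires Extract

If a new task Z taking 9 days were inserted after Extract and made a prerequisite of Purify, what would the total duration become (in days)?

Originally the schedule takes 24 days.
With Z inserted, Purify now waits for max(PCR, Culture, Extract, Z).
New critical path: Extract→Z→Purify = 5+9+12 = 26 ⇒ 26 days.

26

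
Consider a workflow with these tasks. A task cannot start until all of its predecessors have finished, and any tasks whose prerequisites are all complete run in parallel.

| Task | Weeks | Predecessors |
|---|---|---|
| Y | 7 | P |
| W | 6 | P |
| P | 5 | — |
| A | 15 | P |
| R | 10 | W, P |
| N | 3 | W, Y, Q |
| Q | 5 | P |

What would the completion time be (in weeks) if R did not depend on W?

Before: longest chain P→W→R = 5+6+10 = 21, finish 21.
Without W→R, R's earliest start moves from 11 to 5.
The longest chain is now P→A = 5+15 = 20, so the schedule takes 20 weeks.

20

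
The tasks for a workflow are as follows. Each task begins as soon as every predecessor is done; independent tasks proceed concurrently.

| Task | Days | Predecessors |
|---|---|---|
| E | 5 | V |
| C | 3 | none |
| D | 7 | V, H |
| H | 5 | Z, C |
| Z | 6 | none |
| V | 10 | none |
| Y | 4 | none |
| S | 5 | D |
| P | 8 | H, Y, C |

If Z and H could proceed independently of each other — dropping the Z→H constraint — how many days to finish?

Before: longest chain Z→H→D→S = 6+5+7+5 = 23, finish 23.
Without Z→H, H's earliest start moves from 6 to 3.
New critical path: V→D→S = 10+7+5 = 22 ⇒ 22 days.

22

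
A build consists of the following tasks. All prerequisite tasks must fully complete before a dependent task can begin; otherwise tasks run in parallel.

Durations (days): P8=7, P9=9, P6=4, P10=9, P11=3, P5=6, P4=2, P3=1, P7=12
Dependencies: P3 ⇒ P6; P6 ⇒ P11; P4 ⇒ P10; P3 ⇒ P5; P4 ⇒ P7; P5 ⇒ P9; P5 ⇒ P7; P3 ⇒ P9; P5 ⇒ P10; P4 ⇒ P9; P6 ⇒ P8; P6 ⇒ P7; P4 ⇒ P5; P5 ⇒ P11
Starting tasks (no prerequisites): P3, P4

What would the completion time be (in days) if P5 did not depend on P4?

19

Original critical path: P4→P5→P7 = 2+6+12 = 20 ⇒ 20 days.
Without P4→P5, P5's earliest start moves from 2 to 1.
After: P3→P5→P7 = 1+6+12 = 19 → 19 days.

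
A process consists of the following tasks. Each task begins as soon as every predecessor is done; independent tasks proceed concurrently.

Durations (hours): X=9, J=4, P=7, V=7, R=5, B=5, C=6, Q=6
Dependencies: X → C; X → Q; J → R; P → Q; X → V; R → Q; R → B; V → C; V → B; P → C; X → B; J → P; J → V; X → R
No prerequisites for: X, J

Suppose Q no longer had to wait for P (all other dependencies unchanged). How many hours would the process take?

With the dependency in place, X→V→C = 9+7+6 = 22 sets the finish at 22 hours.
Dropping P→Q doesn't change Q's earliest start (14); another predecessor still binds.
After: X→V→C = 9+7+6 = 22 → 22 hours.

22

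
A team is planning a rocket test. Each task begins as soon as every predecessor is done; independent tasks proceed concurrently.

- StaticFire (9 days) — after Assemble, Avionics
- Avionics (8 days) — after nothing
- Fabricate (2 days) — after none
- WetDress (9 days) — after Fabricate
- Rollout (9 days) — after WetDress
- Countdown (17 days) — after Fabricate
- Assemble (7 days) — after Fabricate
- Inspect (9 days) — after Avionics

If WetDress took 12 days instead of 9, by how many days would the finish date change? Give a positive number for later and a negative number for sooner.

3

Critical path before the change: Fabricate→WetDress→Rollout = 2+9+9 = 20 giving 20 days.
WetDress is on the critical path; changing it to 12 makes that path 23 days.
No other chain overtakes it, so the finish is 23 days.
Change in finish: 23 − 20 = +3 days.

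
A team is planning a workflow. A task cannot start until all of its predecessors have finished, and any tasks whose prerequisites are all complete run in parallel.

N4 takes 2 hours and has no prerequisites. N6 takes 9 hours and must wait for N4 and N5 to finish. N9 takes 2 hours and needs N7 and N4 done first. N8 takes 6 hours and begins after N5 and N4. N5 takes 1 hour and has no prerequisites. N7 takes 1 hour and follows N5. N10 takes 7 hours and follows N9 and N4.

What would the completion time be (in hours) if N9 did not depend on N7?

Before: longest chain N4→N6 = 2+9 = 11, finish 11.
Dropping N7→N9 doesn't change N9's earliest start (2); another predecessor still binds.
The longest chain is now N4→N6 = 2+9 = 11, so the workflow takes 11 hours.

11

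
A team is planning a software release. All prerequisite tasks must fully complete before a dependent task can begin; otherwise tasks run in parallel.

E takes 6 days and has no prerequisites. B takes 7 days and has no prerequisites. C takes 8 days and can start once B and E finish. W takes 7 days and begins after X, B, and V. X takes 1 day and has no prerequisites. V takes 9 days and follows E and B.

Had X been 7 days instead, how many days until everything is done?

As given, the longest chain is B→V→W = 7+9+7 = 23, so the finish is 23 days.
The longest path through X is only 8 days, so X has float 15.
That remains the longest chain; total 23 days.

23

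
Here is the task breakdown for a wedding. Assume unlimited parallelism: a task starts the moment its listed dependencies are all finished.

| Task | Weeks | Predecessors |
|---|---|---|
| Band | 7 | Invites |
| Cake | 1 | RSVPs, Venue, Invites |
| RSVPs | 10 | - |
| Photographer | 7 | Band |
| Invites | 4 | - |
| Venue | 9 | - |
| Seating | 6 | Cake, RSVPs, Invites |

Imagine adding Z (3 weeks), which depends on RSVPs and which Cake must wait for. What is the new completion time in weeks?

20

Originally the plan takes 18 weeks.
With Z inserted, Cake now waits for max(RSVPs, Venue, Invites, Z).
New critical path: RSVPs→Z→Cake→Seating = 10+3+1+6 = 20 ⇒ 20 weeks.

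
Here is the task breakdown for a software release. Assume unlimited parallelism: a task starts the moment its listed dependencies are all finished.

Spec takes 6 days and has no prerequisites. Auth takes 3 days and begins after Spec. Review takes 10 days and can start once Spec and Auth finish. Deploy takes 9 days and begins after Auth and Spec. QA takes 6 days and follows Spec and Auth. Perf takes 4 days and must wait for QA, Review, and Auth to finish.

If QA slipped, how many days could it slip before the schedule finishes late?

4

Spec→Auth→Review→Perf = 6+3+10+4 = 23 sets the makespan at 23 days.
The longest chain containing QA totals 19 days.
Float = 23 − 19 = 4.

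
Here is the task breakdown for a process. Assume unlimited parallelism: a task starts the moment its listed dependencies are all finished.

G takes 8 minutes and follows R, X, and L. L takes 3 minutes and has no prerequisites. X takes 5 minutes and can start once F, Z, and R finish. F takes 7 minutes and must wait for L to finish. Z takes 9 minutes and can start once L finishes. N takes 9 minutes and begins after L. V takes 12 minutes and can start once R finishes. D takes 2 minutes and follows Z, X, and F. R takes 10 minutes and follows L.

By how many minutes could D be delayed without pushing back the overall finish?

The longest chain is L→R→X→G = 3+10+5+8 = 26; overall finish 26 minutes.
Longest path through D: 20 minutes (earliest finish 20, latest finish 26).
Float = 26 − 20 = 6.

6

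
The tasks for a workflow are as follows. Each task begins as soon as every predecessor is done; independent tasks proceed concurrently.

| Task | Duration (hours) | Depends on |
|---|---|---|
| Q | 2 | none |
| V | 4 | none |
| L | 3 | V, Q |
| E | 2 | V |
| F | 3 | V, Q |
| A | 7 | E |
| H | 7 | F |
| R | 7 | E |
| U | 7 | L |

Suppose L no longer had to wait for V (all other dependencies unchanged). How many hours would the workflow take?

14

With the dependency in place, V→L→U = 4+3+7 = 14 sets the finish at 14 hours.
Without V→L, L's earliest start moves from 4 to 2.
The longest chain is now V→F→H = 4+3+7 = 14, so the workflow takes 14 hours.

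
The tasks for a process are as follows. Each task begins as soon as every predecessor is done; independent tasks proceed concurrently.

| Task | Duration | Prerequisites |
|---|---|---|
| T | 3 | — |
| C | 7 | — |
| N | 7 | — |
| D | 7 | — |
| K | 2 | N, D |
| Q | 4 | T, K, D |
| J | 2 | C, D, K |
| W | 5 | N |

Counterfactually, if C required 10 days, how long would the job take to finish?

13

The binding path is N→K→Q = 7+2+4 = 13; finish at 13 days.
The longest path through C is only 9 days, so C has float 4.
That remains the longest chain; total 13 days.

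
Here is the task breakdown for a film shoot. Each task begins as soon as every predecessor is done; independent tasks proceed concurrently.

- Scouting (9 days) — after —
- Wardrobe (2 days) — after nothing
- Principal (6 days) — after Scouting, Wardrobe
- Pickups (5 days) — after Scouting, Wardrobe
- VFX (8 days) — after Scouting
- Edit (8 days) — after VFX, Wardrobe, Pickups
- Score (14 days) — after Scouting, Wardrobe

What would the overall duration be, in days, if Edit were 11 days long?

The binding path is Scouting→VFX→Edit = 9+8+8 = 25; finish at 25 days.
Edit lies on that path, so at 11 days the path becomes 28 days.
No other chain overtakes it, so the finish is 28 days.

28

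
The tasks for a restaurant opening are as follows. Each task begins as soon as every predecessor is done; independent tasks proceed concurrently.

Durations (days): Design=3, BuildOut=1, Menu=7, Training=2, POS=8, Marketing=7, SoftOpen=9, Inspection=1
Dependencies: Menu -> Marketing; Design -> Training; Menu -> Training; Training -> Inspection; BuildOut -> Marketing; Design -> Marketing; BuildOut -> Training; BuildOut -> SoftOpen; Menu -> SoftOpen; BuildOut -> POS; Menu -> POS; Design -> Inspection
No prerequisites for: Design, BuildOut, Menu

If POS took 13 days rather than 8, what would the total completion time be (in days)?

20

Critical path before the change: Menu→SoftOpen = 7+9 = 16 giving 16 days.
POS has 1 day of float (longest path through it is 15).
Now Menu→POS = 7+13 = 20 is longest, so the finish becomes 20 days.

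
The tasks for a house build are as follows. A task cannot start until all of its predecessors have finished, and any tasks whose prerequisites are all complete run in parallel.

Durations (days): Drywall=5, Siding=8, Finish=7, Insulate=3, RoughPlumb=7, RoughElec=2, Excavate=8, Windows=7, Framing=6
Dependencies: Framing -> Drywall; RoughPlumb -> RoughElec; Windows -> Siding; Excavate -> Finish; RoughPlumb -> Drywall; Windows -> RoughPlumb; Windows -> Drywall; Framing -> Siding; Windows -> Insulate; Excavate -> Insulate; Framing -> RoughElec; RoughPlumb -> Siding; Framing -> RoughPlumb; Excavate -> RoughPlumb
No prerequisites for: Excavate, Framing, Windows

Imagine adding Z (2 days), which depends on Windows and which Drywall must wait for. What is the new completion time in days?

Originally the house build takes 23 days.
With Z inserted, Drywall now waits for max(RoughPlumb, Framing, Windows, Z).
New critical path: Excavate→RoughPlumb→Siding = 8+7+8 = 23 ⇒ 23 days.

23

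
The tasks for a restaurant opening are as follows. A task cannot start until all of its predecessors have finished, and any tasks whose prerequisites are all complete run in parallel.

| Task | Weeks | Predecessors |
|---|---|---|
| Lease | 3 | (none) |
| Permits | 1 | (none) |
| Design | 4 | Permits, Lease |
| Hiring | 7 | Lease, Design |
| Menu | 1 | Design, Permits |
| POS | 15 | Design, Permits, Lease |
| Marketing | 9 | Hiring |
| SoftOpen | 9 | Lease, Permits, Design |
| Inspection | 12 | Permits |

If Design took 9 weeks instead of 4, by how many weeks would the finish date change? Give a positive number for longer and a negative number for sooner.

Baseline: Lease→Design→Hiring→Marketing = 3+4+7+9 = 23 → 23 weeks.
Since Design is critical, the +5 change carries straight to that chain (now 28 weeks).
That remains the longest chain; total 28 weeks.
Change in finish: 28 − 23 = +5 weeks.

5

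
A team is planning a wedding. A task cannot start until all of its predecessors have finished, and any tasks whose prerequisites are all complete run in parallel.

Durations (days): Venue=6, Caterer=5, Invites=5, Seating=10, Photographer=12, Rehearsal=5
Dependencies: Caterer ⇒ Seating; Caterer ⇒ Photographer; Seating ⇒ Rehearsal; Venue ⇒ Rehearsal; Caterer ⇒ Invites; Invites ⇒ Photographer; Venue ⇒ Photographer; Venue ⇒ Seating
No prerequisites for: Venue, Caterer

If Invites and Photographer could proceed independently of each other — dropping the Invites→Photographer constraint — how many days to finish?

21

Original critical path: Caterer→Invites→Photographer = 5+5+12 = 22 ⇒ 22 days.
Without Invites→Photographer, Photographer's earliest start moves from 10 to 6.
New critical path: Venue→Seating→Rehearsal = 6+10+5 = 21 ⇒ 21 days.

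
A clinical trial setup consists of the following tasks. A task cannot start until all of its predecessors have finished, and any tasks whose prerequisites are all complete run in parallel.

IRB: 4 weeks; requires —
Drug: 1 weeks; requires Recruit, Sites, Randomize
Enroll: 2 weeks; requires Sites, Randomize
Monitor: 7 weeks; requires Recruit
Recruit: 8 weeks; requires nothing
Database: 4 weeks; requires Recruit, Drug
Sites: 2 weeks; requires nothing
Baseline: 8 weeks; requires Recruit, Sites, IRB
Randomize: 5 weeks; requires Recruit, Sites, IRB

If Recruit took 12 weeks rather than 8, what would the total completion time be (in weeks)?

The binding path is Recruit→Randomize→Drug→Database = 8+5+1+4 = 18; finish at 18 weeks.
Recruit lies on that path, so at 12 weeks the path becomes 22 weeks.
No other chain overtakes it, so the finish is 22 weeks.

22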